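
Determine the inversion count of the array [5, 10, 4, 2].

Finding inversions in [5, 10, 4, 2]:

(0, 2): arr[0]=5 > arr[2]=4
(0, 3): arr[0]=5 > arr[3]=2
(1, 2): arr[1]=10 > arr[2]=4
(1, 3): arr[1]=10 > arr[3]=2
(2, 3): arr[2]=4 > arr[3]=2

Total inversions: 5

The array has 5 inversion(s): (0,2), (0,3), (1,2), (1,3), (2,3). Each pair (i,j) satisfies i < j and arr[i] > arr[j].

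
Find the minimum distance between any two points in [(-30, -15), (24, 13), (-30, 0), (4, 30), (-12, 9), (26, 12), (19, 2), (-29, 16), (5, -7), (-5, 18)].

Computing all pairwise distances among 10 points:

d((-30, -15), (24, 13)) = 60.8276
d((-30, -15), (-30, 0)) = 15.0
d((-30, -15), (4, 30)) = 56.4004
d((-30, -15), (-12, 9)) = 30.0
d((-30, -15), (26, 12)) = 62.1691
d((-30, -15), (19, 2)) = 51.8652
d((-30, -15), (-29, 16)) = 31.0161
d((-30, -15), (5, -7)) = 35.9026
d((-30, -15), (-5, 18)) = 41.4005
d((24, 13), (-30, 0)) = 55.5428
d((24, 13), (4, 30)) = 26.2488
d((24, 13), (-12, 9)) = 36.2215
d((24, 13), (26, 12)) = 2.2361 <-- minimum
d((24, 13), (19, 2)) = 12.083
d((24, 13), (-29, 16)) = 53.0848
d((24, 13), (5, -7)) = 27.5862
d((24, 13), (-5, 18)) = 29.4279
d((-30, 0), (4, 30)) = 45.3431
d((-30, 0), (-12, 9)) = 20.1246
d((-30, 0), (26, 12)) = 57.2713
d((-30, 0), (19, 2)) = 49.0408
d((-30, 0), (-29, 16)) = 16.0312
d((-30, 0), (5, -7)) = 35.6931
d((-30, 0), (-5, 18)) = 30.8058
d((4, 30), (-12, 9)) = 26.4008
d((4, 30), (26, 12)) = 28.4253
d((4, 30), (19, 2)) = 31.7648
d((4, 30), (-29, 16)) = 35.8469
d((4, 30), (5, -7)) = 37.0135
d((4, 30), (-5, 18)) = 15.0
d((-12, 9), (26, 12)) = 38.1182
d((-12, 9), (19, 2)) = 31.7805
d((-12, 9), (-29, 16)) = 18.3848
d((-12, 9), (5, -7)) = 23.3452
d((-12, 9), (-5, 18)) = 11.4018
d((26, 12), (19, 2)) = 12.2066
d((26, 12), (-29, 16)) = 55.1453
d((26, 12), (5, -7)) = 28.3196
d((26, 12), (-5, 18)) = 31.5753
d((19, 2), (-29, 16)) = 50.0
d((19, 2), (5, -7)) = 16.6433
d((19, 2), (-5, 18)) = 28.8444
d((-29, 16), (5, -7)) = 41.0488
d((-29, 16), (-5, 18)) = 24.0832
d((5, -7), (-5, 18)) = 26.9258

Closest pair: (24, 13) and (26, 12) with distance 2.2361

The closest pair is (24, 13) and (26, 12) with Euclidean distance 2.2361. For 10 points, brute-force pairwise comparison is shown above. For large n, the divide-and-conquer algorithm (sort by x, recurse on halves, check the dividing strip) achieves O(n log n).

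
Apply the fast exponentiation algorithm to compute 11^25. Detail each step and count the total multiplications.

Computing 11^25 by squaring (build up from 11^1; each line after the first costs one multiplication):

11^1 = 11
11^2 = (11^1)^2 = 11^2 = 121
11^3 = 11 * 11^2 = 11 * 121 = 1331
11^6 = (11^3)^2 = 1331^2 = 1771561
11^12 = (11^6)^2 = 1771561^2 = 3138428376721
11^24 = (11^12)^2 = 3138428376721^2 = 9849732675807611094711841
11^25 = 11 * 11^24 = 11 * 9849732675807611094711841 = 108347059433883722041830251

Result: 108347059433883722041830251
Multiplications needed: 6 (6 lines after 11^1)

11^25 = 108347059433883722041830251. Using exponentiation by squaring, this requires 6 multiplications. The key idea: if the exponent is even, square the half-power; if odd, multiply by the base once.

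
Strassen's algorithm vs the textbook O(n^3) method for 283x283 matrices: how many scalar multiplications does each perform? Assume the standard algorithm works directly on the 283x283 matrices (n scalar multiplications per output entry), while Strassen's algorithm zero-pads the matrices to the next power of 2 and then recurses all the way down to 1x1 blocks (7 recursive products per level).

Matrix multiplication for 283x283 matrices:

Strassen's algorithm requires power-of-2 dimensions. Pad 283x283 to 512x512 (next power of 2).

Standard algorithm: 283^3 = 22665187 multiplications
Strassen's algorithm: 7^(log2(512)) = 7^9 = 40353607 multiplications
Difference: 22665187 - 40353607 = -17688420 (Strassen uses MORE here due to padding overhead — for small or just-over-power-of-2 n, padding can outweigh the per-level savings)

Standard: 22665187 multiplications (283^3). Strassen: 40353607 multiplications (7^9, after padding to 512x512). Strassen reduces 8 recursive multiplications to 7 at each level.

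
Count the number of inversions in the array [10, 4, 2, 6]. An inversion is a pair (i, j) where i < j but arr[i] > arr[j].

Finding inversions in [10, 4, 2, 6]:

(0, 1): arr[0]=10 > arr[1]=4
(0, 2): arr[0]=10 > arr[2]=2
(0, 3): arr[0]=10 > arr[3]=6
(1, 2): arr[1]=4 > arr[2]=2

Total inversions: 4

The array has 4 inversion(s): (0,1), (0,2), (0,3), (1,2). Each pair (i,j) satisfies i < j and arr[i] > arr[j].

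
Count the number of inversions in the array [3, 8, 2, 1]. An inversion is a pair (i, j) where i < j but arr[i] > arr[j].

Finding inversions in [3, 8, 2, 1]:

(0, 2): arr[0]=3 > arr[2]=2
(0, 3): arr[0]=3 > arr[3]=1
(1, 2): arr[1]=8 > arr[2]=2
(1, 3): arr[1]=8 > arr[3]=1
(2, 3): arr[2]=2 > arr[3]=1

Total inversions: 5

The array has 5 inversion(s): (0,2), (0,3), (1,2), (1,3), (2,3). Each pair (i,j) satisfies i < j and arr[i] > arr[j].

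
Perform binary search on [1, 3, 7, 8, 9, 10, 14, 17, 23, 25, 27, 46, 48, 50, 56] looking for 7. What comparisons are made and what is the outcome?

Binary search for 7 in [1, 3, 7, 8, 9, 10, 14, 17, 23, 25, 27, 46, 48, 50, 56]:

lo=0, hi=14, mid=7, arr[mid]=17 -> 17 > 7, search left half
lo=0, hi=6, mid=3, arr[mid]=8 -> 8 > 7, search left half
lo=0, hi=2, mid=1, arr[mid]=3 -> 3 < 7, search right half
lo=2, hi=2, mid=2, arr[mid]=7 -> Found target at index 2!

Binary search finds 7 at index 2 after 4 comparisons. The search repeatedly halves the search space by comparing with the middle element.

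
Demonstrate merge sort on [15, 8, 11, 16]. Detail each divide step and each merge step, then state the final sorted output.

Merge sort trace:

Split: [15, 8, 11, 16] -> [15, 8] and [11, 16]
  Split: [15, 8] -> [15] and [8]
  Merge: [15] + [8] -> [8, 15]
  Split: [11, 16] -> [11] and [16]
  Merge: [11] + [16] -> [11, 16]
Merge: [8, 15] + [11, 16] -> [8, 11, 15, 16]

Final sorted array: [8, 11, 15, 16]

The merge sort proceeds by recursively splitting the array and merging sorted halves.
After all merges, the sorted array is [8, 11, 15, 16].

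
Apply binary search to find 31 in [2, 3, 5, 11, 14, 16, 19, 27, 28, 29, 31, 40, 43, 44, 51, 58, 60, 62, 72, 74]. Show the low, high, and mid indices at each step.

Binary search for 31 in [2, 3, 5, 11, 14, 16, 19, 27, 28, 29, 31, 40, 43, 44, 51, 58, 60, 62, 72, 74]:

lo=0, hi=19, mid=9, arr[mid]=29 -> 29 < 31, search right half
lo=10, hi=19, mid=14, arr[mid]=51 -> 51 > 31, search left half
lo=10, hi=13, mid=11, arr[mid]=40 -> 40 > 31, search left half
lo=10, hi=10, mid=10, arr[mid]=31 -> Found target at index 10!

Binary search finds 31 at index 10 after 4 comparisons. The search repeatedly halves the search space by comparing with the middle element.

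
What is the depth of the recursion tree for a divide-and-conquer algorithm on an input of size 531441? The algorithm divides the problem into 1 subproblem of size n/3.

For divide and conquer with division factor 3:

Problem sizes at each level:
Level 0: 531441
Level 1: 177147
Level 2: 59049
Level 3: 19683
Level 4: 6561
Level 5: 2187
Level 6: 729
Level 7: 243
Level 8: 81
Level 9: 27
Level 10: 9
Level 11: 3
Level 12: 1

The root is level 0 and the size-1 base case is level 12 (the tree spans levels 0 through 12, i.e. 13 levels counting the root), so the depth is the number of divisions: log_3(531441) = 12

The recursion tree depth is log_3(531441) = 12. At each level, the problem size is divided by 3, so it takes 12 divisions to reduce to a base case of size 1. The algorithm makes 1 recursive call at each level.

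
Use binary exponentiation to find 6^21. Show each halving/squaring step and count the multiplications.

Computing 6^21 by squaring (build up from 6^1; each line after the first costs one multiplication):

6^1 = 6
6^2 = (6^1)^2 = 6^2 = 36
6^4 = (6^2)^2 = 36^2 = 1296
6^5 = 6 * 6^4 = 6 * 1296 = 7776
6^10 = (6^5)^2 = 7776^2 = 60466176
6^20 = (6^10)^2 = 60466176^2 = 3656158440062976
6^21 = 6 * 6^20 = 6 * 3656158440062976 = 21936950640377856

Result: 21936950640377856
Multiplications needed: 6 (6 lines after 6^1)

6^21 = 21936950640377856. Using exponentiation by squaring, this requires 6 multiplications. The key idea: if the exponent is even, square the half-power; if odd, multiply by the base once.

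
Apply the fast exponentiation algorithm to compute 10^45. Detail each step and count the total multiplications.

Computing 10^45 by squaring (build up from 10^1; each line after the first costs one multiplication):

10^1 = 10
10^2 = (10^1)^2 = 10^2 = 100
10^4 = (10^2)^2 = 100^2 = 10000
10^5 = 10 * 10^4 = 10 * 10000 = 100000
10^10 = (10^5)^2 = 100000^2 = 10000000000
10^11 = 10 * 10^10 = 10 * 10000000000 = 100000000000
10^22 = (10^11)^2 = 100000000000^2 = 10000000000000000000000
10^44 = (10^22)^2 = 10000000000000000000000^2 = 100000000000000000000000000000000000000000000
10^45 = 10 * 10^44 = 10 * 100000000000000000000000000000000000000000000 = 1000000000000000000000000000000000000000000000

Result: 1000000000000000000000000000000000000000000000
Multiplications needed: 8 (8 lines after 10^1)

10^45 = 1000000000000000000000000000000000000000000000. Using exponentiation by squaring, this requires 8 multiplications. The key idea: if the exponent is even, square the half-power; if odd, multiply by the base once.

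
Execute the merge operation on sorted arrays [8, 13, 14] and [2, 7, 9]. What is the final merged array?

Merging process:

Compare 8 vs 2: take 2 from right. Merged: [2]
Compare 8 vs 7: take 7 from right. Merged: [2, 7]
Compare 8 vs 9: take 8 from left. Merged: [2, 7, 8]
Compare 13 vs 9: take 9 from right. Merged: [2, 7, 8, 9]
Append remaining from left: [13, 14]. Merged: [2, 7, 8, 9, 13, 14]

Final merged array: [2, 7, 8, 9, 13, 14]
Total comparisons: 4

The merged array is [2, 7, 8, 9, 13, 14], requiring 4 comparisons. The merge step runs in O(n) time where n is the total number of elements.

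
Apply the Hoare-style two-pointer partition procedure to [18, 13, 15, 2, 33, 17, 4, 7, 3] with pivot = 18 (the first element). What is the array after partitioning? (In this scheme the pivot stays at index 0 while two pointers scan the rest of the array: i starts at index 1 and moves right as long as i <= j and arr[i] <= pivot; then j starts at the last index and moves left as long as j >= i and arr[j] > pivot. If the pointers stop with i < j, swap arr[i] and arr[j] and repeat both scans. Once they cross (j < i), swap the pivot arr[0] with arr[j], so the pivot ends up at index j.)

Hoare-style two-pointer partition with pivot = 18:

Initial array: [18, 13, 15, 2, 33, 17, 4, 7, 3]

Pointers start at i = 1, j = 8.
i stops at index 4 (arr[4]=33 > 18), j stops at index 8 (arr[8]=3 <= 18): swap arr[4] and arr[8], array becomes [18, 13, 15, 2, 3, 17, 4, 7, 33]
i ends at 8, j ends at 7: the pointers have crossed (j < i), so scanning stops.

Swap pivot arr[0] with arr[7] to place pivot at position 7: [7, 13, 15, 2, 3, 17, 4, 18, 33]
Pivot position: 7

After partitioning with pivot 18, the array becomes [7, 13, 15, 2, 3, 17, 4, 18, 33]. The pivot is placed at index 7. All elements to the left of the pivot are <= 18, and all elements to the right are > 18.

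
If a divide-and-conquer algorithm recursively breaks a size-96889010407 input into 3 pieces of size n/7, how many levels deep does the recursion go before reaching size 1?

For divide and conquer with division factor 7:

Problem sizes at each level:
Level 0: 96889010407
Level 1: 13841287201
Level 2: 1977326743
Level 3: 282475249
Level 4: 40353607
Level 5: 5764801
Level 6: 823543
Level 7: 117649
Level 8: 16807
Level 9: 2401
Level 10: 343
Level 11: 49
Level 12: 7
Level 13: 1

The root is level 0 and the size-1 base case is level 13 (the tree spans levels 0 through 13, i.e. 14 levels counting the root), so the depth is the number of divisions: log_7(96889010407) = 13

The recursion tree depth is log_7(96889010407) = 13. At each level, the problem size is divided by 7, so it takes 13 divisions to reduce to a base case of size 1. The algorithm makes 3 recursive calls at each level.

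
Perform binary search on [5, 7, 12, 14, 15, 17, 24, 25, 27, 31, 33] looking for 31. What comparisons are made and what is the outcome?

Binary search for 31 in [5, 7, 12, 14, 15, 17, 24, 25, 27, 31, 33]:

lo=0, hi=10, mid=5, arr[mid]=17 -> 17 < 31, search right half
lo=6, hi=10, mid=8, arr[mid]=27 -> 27 < 31, search right half
lo=9, hi=10, mid=9, arr[mid]=31 -> Found target at index 9!

Binary search finds 31 at index 9 after 3 comparisons. The search repeatedly halves the search space by comparing with the middle element.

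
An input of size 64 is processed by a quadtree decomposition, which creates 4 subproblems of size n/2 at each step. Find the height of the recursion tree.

For divide and conquer with division factor 2:

Problem sizes at each level:
Level 0: 64
Level 1: 32
Level 2: 16
Level 3: 8
Level 4: 4
Level 5: 2
Level 6: 1

The root is level 0 and the size-1 base case is level 6 (the tree spans levels 0 through 6, i.e. 7 levels counting the root), so the depth is the number of divisions: log_2(64) = 6

The recursion tree depth is log_2(64) = 6. At each level, the problem size is divided by 2, so it takes 6 divisions to reduce to a base case of size 1. The algorithm makes 4 recursive calls at each level.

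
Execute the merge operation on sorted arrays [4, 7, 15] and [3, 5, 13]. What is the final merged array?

Merging process:

Compare 4 vs 3: take 3 from right. Merged: [3]
Compare 4 vs 5: take 4 from left. Merged: [3, 4]
Compare 7 vs 5: take 5 from right. Merged: [3, 4, 5]
Compare 7 vs 13: take 7 from left. Merged: [3, 4, 5, 7]
Compare 15 vs 13: take 13 from right. Merged: [3, 4, 5, 7, 13]
Append remaining from left: [15]. Merged: [3, 4, 5, 7, 13, 15]

Final merged array: [3, 4, 5, 7, 13, 15]
Total comparisons: 5

The merged array is [3, 4, 5, 7, 13, 15], requiring 5 comparisons. The merge step runs in O(n) time where n is the total number of elements.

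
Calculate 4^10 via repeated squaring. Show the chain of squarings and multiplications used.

Computing 4^10 by squaring (build up from 4^1; each line after the first costs one multiplication):

4^1 = 4
4^2 = (4^1)^2 = 4^2 = 16
4^4 = (4^2)^2 = 16^2 = 256
4^5 = 4 * 4^4 = 4 * 256 = 1024
4^10 = (4^5)^2 = 1024^2 = 1048576

Result: 1048576
Multiplications needed: 4 (4 lines after 4^1)

4^10 = 1048576. Using exponentiation by squaring, this requires 4 multiplications. The key idea: if the exponent is even, square the half-power; if odd, multiply by the base once.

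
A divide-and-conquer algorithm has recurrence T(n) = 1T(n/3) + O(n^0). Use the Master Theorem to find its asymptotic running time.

Master Theorem for T(n) = 1T(n/3) + O(n^0):

a = 1, b = 3, c = 0
log_b(a) = log_3(1) = 0.0000

Case 2: c = 0 = log_3(1) = 0.0000
T(n) = O(n^0 log n) = O(log n)

For T(n) = 1T(n/3) + O(n^0): log_3(1) = 0.0000. This is Case 2 of the Master Theorem (c = log_b(a), equal work at all levels), giving O(log n).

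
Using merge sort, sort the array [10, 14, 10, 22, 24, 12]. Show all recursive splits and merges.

Merge sort trace:

Split: [10, 14, 10, 22, 24, 12] -> [10, 14, 10] and [22, 24, 12]
  Split: [10, 14, 10] -> [10] and [14, 10]
    Split: [14, 10] -> [14] and [10]
    Merge: [14] + [10] -> [10, 14]
  Merge: [10] + [10, 14] -> [10, 10, 14]
  Split: [22, 24, 12] -> [22] and [24, 12]
    Split: [24, 12] -> [24] and [12]
    Merge: [24] + [12] -> [12, 24]
  Merge: [22] + [12, 24] -> [12, 22, 24]
Merge: [10, 10, 14] + [12, 22, 24] -> [10, 10, 12, 14, 22, 24]

Final sorted array: [10, 10, 12, 14, 22, 24]

The merge sort proceeds by recursively splitting the array and merging sorted halves.
After all merges, the sorted array is [10, 10, 12, 14, 22, 24].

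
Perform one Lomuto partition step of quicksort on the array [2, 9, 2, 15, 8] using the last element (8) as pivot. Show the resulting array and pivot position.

Lomuto partition with pivot = 8:

Initial array: [2, 9, 2, 15, 8]

arr[0]=2 <= 8: swap with position 0, array becomes [2, 9, 2, 15, 8]
arr[1]=9 > 8: no swap
arr[2]=2 <= 8: swap with position 1, array becomes [2, 2, 9, 15, 8]
arr[3]=15 > 8: no swap

Place pivot at position 2: [2, 2, 8, 15, 9]
Pivot position: 2

After partitioning with pivot 8, the array becomes [2, 2, 8, 15, 9]. The pivot is placed at index 2. All elements to the left of the pivot are <= 8, and all elements to the right are > 8.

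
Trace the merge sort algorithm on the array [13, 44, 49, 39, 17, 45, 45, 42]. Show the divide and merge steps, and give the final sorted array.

Merge sort trace:

Split: [13, 44, 49, 39, 17, 45, 45, 42] -> [13, 44, 49, 39] and [17, 45, 45, 42]
  Split: [13, 44, 49, 39] -> [13, 44] and [49, 39]
    Split: [13, 44] -> [13] and [44]
    Merge: [13] + [44] -> [13, 44]
    Split: [49, 39] -> [49] and [39]
    Merge: [49] + [39] -> [39, 49]
  Merge: [13, 44] + [39, 49] -> [13, 39, 44, 49]
  Split: [17, 45, 45, 42] -> [17, 45] and [45, 42]
    Split: [17, 45] -> [17] and [45]
    Merge: [17] + [45] -> [17, 45]
    Split: [45, 42] -> [45] and [42]
    Merge: [45] + [42] -> [42, 45]
  Merge: [17, 45] + [42, 45] -> [17, 42, 45, 45]
Merge: [13, 39, 44, 49] + [17, 42, 45, 45] -> [13, 17, 39, 42, 44, 45, 45, 49]

Final sorted array: [13, 17, 39, 42, 44, 45, 45, 49]

The merge sort proceeds by recursively splitting the array and merging sorted halves.
After all merges, the sorted array is [13, 17, 39, 42, 44, 45, 45, 49].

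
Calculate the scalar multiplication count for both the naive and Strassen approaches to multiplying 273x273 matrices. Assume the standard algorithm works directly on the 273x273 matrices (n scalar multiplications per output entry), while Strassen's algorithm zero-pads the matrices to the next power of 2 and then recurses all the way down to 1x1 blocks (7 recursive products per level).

Matrix multiplication for 273x273 matrices:

Strassen's algorithm requires power-of-2 dimensions. Pad 273x273 to 512x512 (next power of 2).

Standard algorithm: 273^3 = 20346417 multiplications
Strassen's algorithm: 7^(log2(512)) = 7^9 = 40353607 multiplications
Difference: 20346417 - 40353607 = -20007190 (Strassen uses MORE here due to padding overhead — for small or just-over-power-of-2 n, padding can outweigh the per-level savings)

Standard: 20346417 multiplications (273^3). Strassen: 40353607 multiplications (7^9, after padding to 512x512). Strassen reduces 8 recursive multiplications to 7 at each level.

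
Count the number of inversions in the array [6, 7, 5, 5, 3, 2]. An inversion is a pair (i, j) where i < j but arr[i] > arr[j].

Finding inversions in [6, 7, 5, 5, 3, 2]:

(0, 2): arr[0]=6 > arr[2]=5
(0, 3): arr[0]=6 > arr[3]=5
(0, 4): arr[0]=6 > arr[4]=3
(0, 5): arr[0]=6 > arr[5]=2
(1, 2): arr[1]=7 > arr[2]=5
(1, 3): arr[1]=7 > arr[3]=5
(1, 4): arr[1]=7 > arr[4]=3
(1, 5): arr[1]=7 > arr[5]=2
(2, 4): arr[2]=5 > arr[4]=3
(2, 5): arr[2]=5 > arr[5]=2
(3, 4): arr[3]=5 > arr[4]=3
(3, 5): arr[3]=5 > arr[5]=2
(4, 5): arr[4]=3 > arr[5]=2

Total inversions: 13

The array has 13 inversion(s): (0,2), (0,3), (0,4), (0,5), (1,2), (1,3), (1,4), (1,5), (2,4), (2,5), (3,4), (3,5), (4,5). Each pair (i,j) satisfies i < j and arr[i] > arr[j].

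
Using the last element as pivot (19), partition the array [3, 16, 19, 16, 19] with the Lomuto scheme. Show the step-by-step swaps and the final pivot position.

Lomuto partition with pivot = 19:

Initial array: [3, 16, 19, 16, 19]

arr[0]=3 <= 19: swap with position 0, array becomes [3, 16, 19, 16, 19]
arr[1]=16 <= 19: swap with position 1, array becomes [3, 16, 19, 16, 19]
arr[2]=19 <= 19: swap with position 2, array becomes [3, 16, 19, 16, 19]
arr[3]=16 <= 19: swap with position 3, array becomes [3, 16, 19, 16, 19]

Place pivot at position 4: [3, 16, 19, 16, 19]
Pivot position: 4

After partitioning with pivot 19, the array becomes [3, 16, 19, 16, 19]. The pivot is placed at index 4. All elements to the left of the pivot are <= 19, and all elements to the right are > 19.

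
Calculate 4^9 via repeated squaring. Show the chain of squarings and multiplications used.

Computing 4^9 by squaring (build up from 4^1; each line after the first costs one multiplication):

4^1 = 4
4^2 = (4^1)^2 = 4^2 = 16
4^4 = (4^2)^2 = 16^2 = 256
4^8 = (4^4)^2 = 256^2 = 65536
4^9 = 4 * 4^8 = 4 * 65536 = 262144

Result: 262144
Multiplications needed: 4 (4 lines after 4^1)

4^9 = 262144. Using exponentiation by squaring, this requires 4 multiplications. The key idea: if the exponent is even, square the half-power; if odd, multiply by the base once.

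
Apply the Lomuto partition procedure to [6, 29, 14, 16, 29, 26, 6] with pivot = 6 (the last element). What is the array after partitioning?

Lomuto partition with pivot = 6:

Initial array: [6, 29, 14, 16, 29, 26, 6]

arr[0]=6 <= 6: swap with position 0, array becomes [6, 29, 14, 16, 29, 26, 6]
arr[1]=29 > 6: no swap
arr[2]=14 > 6: no swap
arr[3]=16 > 6: no swap
arr[4]=29 > 6: no swap
arr[5]=26 > 6: no swap

Place pivot at position 1: [6, 6, 14, 16, 29, 26, 29]
Pivot position: 1

After partitioning with pivot 6, the array becomes [6, 6, 14, 16, 29, 26, 29]. The pivot is placed at index 1. All elements to the left of the pivot are <= 6, and all elements to the right are > 6.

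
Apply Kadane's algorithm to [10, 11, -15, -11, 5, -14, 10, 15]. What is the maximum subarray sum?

Using Kadane's algorithm on [10, 11, -15, -11, 5, -14, 10, 15]:

Scanning through the array:
Position 1 (value 11): max_ending_here = 21, max_so_far = 21
Position 2 (value -15): max_ending_here = 6, max_so_far = 21
Position 3 (value -11): max_ending_here = -5, max_so_far = 21
Position 4 (value 5): max_ending_here = 5, max_so_far = 21
Position 5 (value -14): max_ending_here = -9, max_so_far = 21
Position 6 (value 10): max_ending_here = 10, max_so_far = 21
Position 7 (value 15): max_ending_here = 25, max_so_far = 25

Maximum subarray: [10, 15]
Maximum sum: 25

The maximum subarray is [10, 15] with sum 25. This subarray runs from index 6 to index 7.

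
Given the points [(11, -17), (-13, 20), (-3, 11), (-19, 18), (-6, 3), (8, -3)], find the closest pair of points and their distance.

Computing all pairwise distances among 6 points:

d((11, -17), (-13, 20)) = 44.1022
d((11, -17), (-3, 11)) = 31.305
d((11, -17), (-19, 18)) = 46.0977
d((11, -17), (-6, 3)) = 26.2488
d((11, -17), (8, -3)) = 14.3178
d((-13, 20), (-3, 11)) = 13.4536
d((-13, 20), (-19, 18)) = 6.3246 <-- minimum
d((-13, 20), (-6, 3)) = 18.3848
d((-13, 20), (8, -3)) = 31.1448
d((-3, 11), (-19, 18)) = 17.4642
d((-3, 11), (-6, 3)) = 8.544
d((-3, 11), (8, -3)) = 17.8045
d((-19, 18), (-6, 3)) = 19.8494
d((-19, 18), (8, -3)) = 34.2053
d((-6, 3), (8, -3)) = 15.2315

Closest pair: (-13, 20) and (-19, 18) with distance 6.3246

The closest pair is (-13, 20) and (-19, 18) with Euclidean distance 6.3246. For 6 points, brute-force pairwise comparison is shown above. For large n, the divide-and-conquer algorithm (sort by x, recurse on halves, check the dividing strip) achieves O(n log n).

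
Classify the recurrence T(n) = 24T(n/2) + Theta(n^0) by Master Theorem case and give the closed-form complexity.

Master Theorem for T(n) = 24T(n/2) + O(n^0):

a = 24, b = 2, c = 0
log_b(a) = log_2(24) = 4.5850

Case 1: c = 0 < log_2(24) = 4.5850
T(n) = O(n^(log_2 24))

For T(n) = 24T(n/2) + O(n^0): log_2(24) = 4.5850. This is Case 1 of the Master Theorem (c < log_b(a), work dominated by leaves), giving O(n^(log_2 24)).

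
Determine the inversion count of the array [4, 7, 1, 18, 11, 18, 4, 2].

Finding inversions in [4, 7, 1, 18, 11, 18, 4, 2]:

(0, 2): arr[0]=4 > arr[2]=1
(0, 7): arr[0]=4 > arr[7]=2
(1, 2): arr[1]=7 > arr[2]=1
(1, 6): arr[1]=7 > arr[6]=4
(1, 7): arr[1]=7 > arr[7]=2
(3, 4): arr[3]=18 > arr[4]=11
(3, 6): arr[3]=18 > arr[6]=4
(3, 7): arr[3]=18 > arr[7]=2
(4, 6): arr[4]=11 > arr[6]=4
(4, 7): arr[4]=11 > arr[7]=2
(5, 6): arr[5]=18 > arr[6]=4
(5, 7): arr[5]=18 > arr[7]=2
(6, 7): arr[6]=4 > arr[7]=2

Total inversions: 13

The array has 13 inversion(s): (0,2), (0,7), (1,2), (1,6), (1,7), (3,4), (3,6), (3,7), (4,6), (4,7), (5,6), (5,7), (6,7). Each pair (i,j) satisfies i < j and arr[i] > arr[j].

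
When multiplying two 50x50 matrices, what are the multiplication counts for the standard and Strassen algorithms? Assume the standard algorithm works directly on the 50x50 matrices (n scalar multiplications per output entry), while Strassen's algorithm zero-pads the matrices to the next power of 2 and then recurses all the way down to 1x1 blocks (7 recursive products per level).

Matrix multiplication for 50x50 matrices:

Strassen's algorithm requires power-of-2 dimensions. Pad 50x50 to 64x64 (next power of 2).

Standard algorithm: 50^3 = 125000 multiplications
Strassen's algorithm: 7^(log2(64)) = 7^6 = 117649 multiplications
Savings: 125000 - 117649 = 7351 multiplications

Standard: 125000 multiplications (50^3). Strassen: 117649 multiplications (7^6, after padding to 64x64). Strassen reduces 8 recursive multiplications to 7 at each level.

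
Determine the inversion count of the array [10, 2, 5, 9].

Finding inversions in [10, 2, 5, 9]:

(0, 1): arr[0]=10 > arr[1]=2
(0, 2): arr[0]=10 > arr[2]=5
(0, 3): arr[0]=10 > arr[3]=9

Total inversions: 3

The array has 3 inversion(s): (0,1), (0,2), (0,3). Each pair (i,j) satisfies i < j and arr[i] > arr[j].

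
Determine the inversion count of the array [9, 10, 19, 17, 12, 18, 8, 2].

Finding inversions in [9, 10, 19, 17, 12, 18, 8, 2]:

(0, 6): arr[0]=9 > arr[6]=8
(0, 7): arr[0]=9 > arr[7]=2
(1, 6): arr[1]=10 > arr[6]=8
(1, 7): arr[1]=10 > arr[7]=2
(2, 3): arr[2]=19 > arr[3]=17
(2, 4): arr[2]=19 > arr[4]=12
(2, 5): arr[2]=19 > arr[5]=18
(2, 6): arr[2]=19 > arr[6]=8
(2, 7): arr[2]=19 > arr[7]=2
(3, 4): arr[3]=17 > arr[4]=12
(3, 6): arr[3]=17 > arr[6]=8
(3, 7): arr[3]=17 > arr[7]=2
(4, 6): arr[4]=12 > arr[6]=8
(4, 7): arr[4]=12 > arr[7]=2
(5, 6): arr[5]=18 > arr[6]=8
(5, 7): arr[5]=18 > arr[7]=2
(6, 7): arr[6]=8 > arr[7]=2

Total inversions: 17

The array has 17 inversion(s): (0,6), (0,7), (1,6), (1,7), (2,3), (2,4), (2,5), (2,6), (2,7), (3,4), (3,6), (3,7), (4,6), (4,7), (5,6), (5,7), (6,7). Each pair (i,j) satisfies i < j and arr[i] > arr[j].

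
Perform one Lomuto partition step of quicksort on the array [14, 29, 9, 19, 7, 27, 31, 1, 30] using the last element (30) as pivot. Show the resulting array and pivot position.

Lomuto partition with pivot = 30:

Initial array: [14, 29, 9, 19, 7, 27, 31, 1, 30]

arr[0]=14 <= 30: swap with position 0, array becomes [14, 29, 9, 19, 7, 27, 31, 1, 30]
arr[1]=29 <= 30: swap with position 1, array becomes [14, 29, 9, 19, 7, 27, 31, 1, 30]
arr[2]=9 <= 30: swap with position 2, array becomes [14, 29, 9, 19, 7, 27, 31, 1, 30]
arr[3]=19 <= 30: swap with position 3, array becomes [14, 29, 9, 19, 7, 27, 31, 1, 30]
arr[4]=7 <= 30: swap with position 4, array becomes [14, 29, 9, 19, 7, 27, 31, 1, 30]
arr[5]=27 <= 30: swap with position 5, array becomes [14, 29, 9, 19, 7, 27, 31, 1, 30]
arr[6]=31 > 30: no swap
arr[7]=1 <= 30: swap with position 6, array becomes [14, 29, 9, 19, 7, 27, 1, 31, 30]

Place pivot at position 7: [14, 29, 9, 19, 7, 27, 1, 30, 31]
Pivot position: 7

After partitioning with pivot 30, the array becomes [14, 29, 9, 19, 7, 27, 1, 30, 31]. The pivot is placed at index 7. All elements to the left of the pivot are <= 30, and all elements to the right are > 30.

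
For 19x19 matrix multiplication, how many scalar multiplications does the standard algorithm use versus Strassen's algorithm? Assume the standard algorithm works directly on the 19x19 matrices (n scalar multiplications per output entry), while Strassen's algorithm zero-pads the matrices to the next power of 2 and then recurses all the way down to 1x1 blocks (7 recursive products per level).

Matrix multiplication for 19x19 matrices:

Strassen's algorithm requires power-of-2 dimensions. Pad 19x19 to 32x32 (next power of 2).

Standard algorithm: 19^3 = 6859 multiplications
Strassen's algorithm: 7^(log2(32)) = 7^5 = 16807 multiplications
Difference: 6859 - 16807 = -9948 (Strassen uses MORE here due to padding overhead — for small or just-over-power-of-2 n, padding can outweigh the per-level savings)

Standard: 6859 multiplications (19^3). Strassen: 16807 multiplications (7^5, after padding to 32x32). Strassen reduces 8 recursive multiplications to 7 at each level.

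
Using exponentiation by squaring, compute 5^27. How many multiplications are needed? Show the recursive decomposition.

Computing 5^27 by squaring (build up from 5^1; each line after the first costs one multiplication):

5^1 = 5
5^2 = (5^1)^2 = 5^2 = 25
5^3 = 5 * 5^2 = 5 * 25 = 125
5^6 = (5^3)^2 = 125^2 = 15625
5^12 = (5^6)^2 = 15625^2 = 244140625
5^13 = 5 * 5^12 = 5 * 244140625 = 1220703125
5^26 = (5^13)^2 = 1220703125^2 = 1490116119384765625
5^27 = 5 * 5^26 = 5 * 1490116119384765625 = 7450580596923828125

Result: 7450580596923828125
Multiplications needed: 7 (7 lines after 5^1)

5^27 = 7450580596923828125. Using exponentiation by squaring, this requires 7 multiplications. The key idea: if the exponent is even, square the half-power; if odd, multiply by the base once.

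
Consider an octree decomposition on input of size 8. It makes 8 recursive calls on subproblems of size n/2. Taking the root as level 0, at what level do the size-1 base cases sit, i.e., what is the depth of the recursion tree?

For divide and conquer with division factor 2:

Problem sizes at each level:
Level 0: 8
Level 1: 4
Level 2: 2
Level 3: 1

The root is level 0 and the size-1 base case is level 3 (the tree spans levels 0 through 3, i.e. 4 levels counting the root), so the depth is the number of divisions: log_2(8) = 3

The recursion tree depth is log_2(8) = 3. At each level, the problem size is divided by 2, so it takes 3 divisions to reduce to a base case of size 1. The algorithm makes 8 recursive calls at each level.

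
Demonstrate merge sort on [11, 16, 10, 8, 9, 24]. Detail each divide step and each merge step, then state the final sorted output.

Merge sort trace:

Split: [11, 16, 10, 8, 9, 24] -> [11, 16, 10] and [8, 9, 24]
  Split: [11, 16, 10] -> [11] and [16, 10]
    Split: [16, 10] -> [16] and [10]
    Merge: [16] + [10] -> [10, 16]
  Merge: [11] + [10, 16] -> [10, 11, 16]
  Split: [8, 9, 24] -> [8] and [9, 24]
    Split: [9, 24] -> [9] and [24]
    Merge: [9] + [24] -> [9, 24]
  Merge: [8] + [9, 24] -> [8, 9, 24]
Merge: [10, 11, 16] + [8, 9, 24] -> [8, 9, 10, 11, 16, 24]

Final sorted array: [8, 9, 10, 11, 16, 24]

The merge sort proceeds by recursively splitting the array and merging sorted halves.
After all merges, the sorted array is [8, 9, 10, 11, 16, 24].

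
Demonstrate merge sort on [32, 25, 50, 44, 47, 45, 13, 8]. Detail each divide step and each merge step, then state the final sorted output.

Merge sort trace:

Split: [32, 25, 50, 44, 47, 45, 13, 8] -> [32, 25, 50, 44] and [47, 45, 13, 8]
  Split: [32, 25, 50, 44] -> [32, 25] and [50, 44]
    Split: [32, 25] -> [32] and [25]
    Merge: [32] + [25] -> [25, 32]
    Split: [50, 44] -> [50] and [44]
    Merge: [50] + [44] -> [44, 50]
  Merge: [25, 32] + [44, 50] -> [25, 32, 44, 50]
  Split: [47, 45, 13, 8] -> [47, 45] and [13, 8]
    Split: [47, 45] -> [47] and [45]
    Merge: [47] + [45] -> [45, 47]
    Split: [13, 8] -> [13] and [8]
    Merge: [13] + [8] -> [8, 13]
  Merge: [45, 47] + [8, 13] -> [8, 13, 45, 47]
Merge: [25, 32, 44, 50] + [8, 13, 45, 47] -> [8, 13, 25, 32, 44, 45, 47, 50]

Final sorted array: [8, 13, 25, 32, 44, 45, 47, 50]

The merge sort proceeds by recursively splitting the array and merging sorted halves.
After all merges, the sorted array is [8, 13, 25, 32, 44, 45, 47, 50].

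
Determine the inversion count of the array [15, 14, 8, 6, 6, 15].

Finding inversions in [15, 14, 8, 6, 6, 15]:

(0, 1): arr[0]=15 > arr[1]=14
(0, 2): arr[0]=15 > arr[2]=8
(0, 3): arr[0]=15 > arr[3]=6
(0, 4): arr[0]=15 > arr[4]=6
(1, 2): arr[1]=14 > arr[2]=8
(1, 3): arr[1]=14 > arr[3]=6
(1, 4): arr[1]=14 > arr[4]=6
(2, 3): arr[2]=8 > arr[3]=6
(2, 4): arr[2]=8 > arr[4]=6

Total inversions: 9

The array has 9 inversion(s): (0,1), (0,2), (0,3), (0,4), (1,2), (1,3), (1,4), (2,3), (2,4). Each pair (i,j) satisfies i < j and arr[i] > arr[j].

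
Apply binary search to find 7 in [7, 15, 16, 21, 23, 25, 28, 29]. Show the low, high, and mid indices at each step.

Binary search for 7 in [7, 15, 16, 21, 23, 25, 28, 29]:

lo=0, hi=7, mid=3, arr[mid]=21 -> 21 > 7, search left half
lo=0, hi=2, mid=1, arr[mid]=15 -> 15 > 7, search left half
lo=0, hi=0, mid=0, arr[mid]=7 -> Found target at index 0!

Binary search finds 7 at index 0 after 3 comparisons. The search repeatedly halves the search space by comparing with the middle element.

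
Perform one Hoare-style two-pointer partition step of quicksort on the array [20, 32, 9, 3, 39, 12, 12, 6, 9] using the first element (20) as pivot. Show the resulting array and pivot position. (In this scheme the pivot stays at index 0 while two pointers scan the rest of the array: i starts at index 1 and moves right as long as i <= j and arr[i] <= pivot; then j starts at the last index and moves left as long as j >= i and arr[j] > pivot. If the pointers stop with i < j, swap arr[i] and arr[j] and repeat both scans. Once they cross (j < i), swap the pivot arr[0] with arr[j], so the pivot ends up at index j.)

Hoare-style two-pointer partition with pivot = 20:

Initial array: [20, 32, 9, 3, 39, 12, 12, 6, 9]

Pointers start at i = 1, j = 8.
i stops at index 1 (arr[1]=32 > 20), j stops at index 8 (arr[8]=9 <= 20): swap arr[1] and arr[8], array becomes [20, 9, 9, 3, 39, 12, 12, 6, 32]
i stops at index 4 (arr[4]=39 > 20), j stops at index 7 (arr[7]=6 <= 20): swap arr[4] and arr[7], array becomes [20, 9, 9, 3, 6, 12, 12, 39, 32]
i ends at 7, j ends at 6: the pointers have crossed (j < i), so scanning stops.

Swap pivot arr[0] with arr[6] to place pivot at position 6: [12, 9, 9, 3, 6, 12, 20, 39, 32]
Pivot position: 6

After partitioning with pivot 20, the array becomes [12, 9, 9, 3, 6, 12, 20, 39, 32]. The pivot is placed at index 6. All elements to the left of the pivot are <= 20, and all elements to the right are > 20.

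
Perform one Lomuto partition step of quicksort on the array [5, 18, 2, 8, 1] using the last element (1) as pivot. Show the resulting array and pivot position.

Lomuto partition with pivot = 1:

Initial array: [5, 18, 2, 8, 1]

arr[0]=5 > 1: no swap
arr[1]=18 > 1: no swap
arr[2]=2 > 1: no swap
arr[3]=8 > 1: no swap

Place pivot at position 0: [1, 18, 2, 8, 5]
Pivot position: 0

After partitioning with pivot 1, the array becomes [1, 18, 2, 8, 5]. The pivot is placed at index 0. All elements to the left of the pivot are <= 1, and all elements to the right are > 1.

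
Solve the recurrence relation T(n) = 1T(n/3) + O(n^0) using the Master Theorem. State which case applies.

Master Theorem for T(n) = 1T(n/3) + O(n^0):

a = 1, b = 3, c = 0
log_b(a) = log_3(1) = 0.0000

Case 2: c = 0 = log_3(1) = 0.0000
T(n) = O(n^0 log n) = O(log n)

For T(n) = 1T(n/3) + O(n^0): log_3(1) = 0.0000. This is Case 2 of the Master Theorem (c = log_b(a), equal work at all levels), giving O(log n).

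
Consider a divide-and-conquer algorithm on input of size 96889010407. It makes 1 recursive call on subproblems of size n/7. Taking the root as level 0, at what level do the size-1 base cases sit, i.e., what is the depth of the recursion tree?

For divide and conquer with division factor 7:

Problem sizes at each level:
Level 0: 96889010407
Level 1: 13841287201
Level 2: 1977326743
Level 3: 282475249
Level 4: 40353607
Level 5: 5764801
Level 6: 823543
Level 7: 117649
Level 8: 16807
Level 9: 2401
Level 10: 343
Level 11: 49
Level 12: 7
Level 13: 1

The root is level 0 and the size-1 base case is level 13 (the tree spans levels 0 through 13, i.e. 14 levels counting the root), so the depth is the number of divisions: log_7(96889010407) = 13

The recursion tree depth is log_7(96889010407) = 13. At each level, the problem size is divided by 7, so it takes 13 divisions to reduce to a base case of size 1. The algorithm makes 1 recursive call at each level.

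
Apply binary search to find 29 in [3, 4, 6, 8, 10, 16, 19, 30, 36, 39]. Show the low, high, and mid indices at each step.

Binary search for 29 in [3, 4, 6, 8, 10, 16, 19, 30, 36, 39]:

lo=0, hi=9, mid=4, arr[mid]=10 -> 10 < 29, search right half
lo=5, hi=9, mid=7, arr[mid]=30 -> 30 > 29, search left half
lo=5, hi=6, mid=5, arr[mid]=16 -> 16 < 29, search right half
lo=6, hi=6, mid=6, arr[mid]=19 -> 19 < 29, search right half
lo=7 > hi=6, target 29 not found

Binary search determines that 29 is not in the array after 4 comparisons. The search space was exhausted without finding the target.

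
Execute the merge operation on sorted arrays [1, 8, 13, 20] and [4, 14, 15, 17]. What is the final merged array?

Merging process:

Compare 1 vs 4: take 1 from left. Merged: [1]
Compare 8 vs 4: take 4 from right. Merged: [1, 4]
Compare 8 vs 14: take 8 from left. Merged: [1, 4, 8]
Compare 13 vs 14: take 13 from left. Merged: [1, 4, 8, 13]
Compare 20 vs 14: take 14 from right. Merged: [1, 4, 8, 13, 14]
Compare 20 vs 15: take 15 from right. Merged: [1, 4, 8, 13, 14, 15]
Compare 20 vs 17: take 17 from right. Merged: [1, 4, 8, 13, 14, 15, 17]
Append remaining from left: [20]. Merged: [1, 4, 8, 13, 14, 15, 17, 20]

Final merged array: [1, 4, 8, 13, 14, 15, 17, 20]
Total comparisons: 7

The merged array is [1, 4, 8, 13, 14, 15, 17, 20], requiring 7 comparisons. The merge step runs in O(n) time where n is the total number of elements.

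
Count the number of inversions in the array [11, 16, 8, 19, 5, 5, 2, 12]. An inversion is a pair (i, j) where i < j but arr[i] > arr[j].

Finding inversions in [11, 16, 8, 19, 5, 5, 2, 12]:

(0, 2): arr[0]=11 > arr[2]=8
(0, 4): arr[0]=11 > arr[4]=5
(0, 5): arr[0]=11 > arr[5]=5
(0, 6): arr[0]=11 > arr[6]=2
(1, 2): arr[1]=16 > arr[2]=8
(1, 4): arr[1]=16 > arr[4]=5
(1, 5): arr[1]=16 > arr[5]=5
(1, 6): arr[1]=16 > arr[6]=2
(1, 7): arr[1]=16 > arr[7]=12
(2, 4): arr[2]=8 > arr[4]=5
(2, 5): arr[2]=8 > arr[5]=5
(2, 6): arr[2]=8 > arr[6]=2
(3, 4): arr[3]=19 > arr[4]=5
(3, 5): arr[3]=19 > arr[5]=5
(3, 6): arr[3]=19 > arr[6]=2
(3, 7): arr[3]=19 > arr[7]=12
(4, 6): arr[4]=5 > arr[6]=2
(5, 6): arr[5]=5 > arr[6]=2

Total inversions: 18

The array has 18 inversion(s): (0,2), (0,4), (0,5), (0,6), (1,2), (1,4), (1,5), (1,6), (1,7), (2,4), (2,5), (2,6), (3,4), (3,5), (3,6), (3,7), (4,6), (5,6). Each pair (i,j) satisfies i < j and arr[i] > arr[j].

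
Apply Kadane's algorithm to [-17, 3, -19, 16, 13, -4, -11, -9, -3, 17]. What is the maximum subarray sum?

Using Kadane's algorithm on [-17, 3, -19, 16, 13, -4, -11, -9, -3, 17]:

Scanning through the array:
Position 1 (value 3): max_ending_here = 3, max_so_far = 3
Position 2 (value -19): max_ending_here = -16, max_so_far = 3
Position 3 (value 16): max_ending_here = 16, max_so_far = 16
Position 4 (value 13): max_ending_here = 29, max_so_far = 29
Position 5 (value -4): max_ending_here = 25, max_so_far = 29
Position 6 (value -11): max_ending_here = 14, max_so_far = 29
Position 7 (value -9): max_ending_here = 5, max_so_far = 29
Position 8 (value -3): max_ending_here = 2, max_so_far = 29
Position 9 (value 17): max_ending_here = 19, max_so_far = 29

Maximum subarray: [16, 13]
Maximum sum: 29

The maximum subarray is [16, 13] with sum 29. This subarray runs from index 3 to index 4.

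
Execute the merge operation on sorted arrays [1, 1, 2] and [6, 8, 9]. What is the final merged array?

Merging process:

Compare 1 vs 6: take 1 from left. Merged: [1]
Compare 1 vs 6: take 1 from left. Merged: [1, 1]
Compare 2 vs 6: take 2 from left. Merged: [1, 1, 2]
Append remaining from right: [6, 8, 9]. Merged: [1, 1, 2, 6, 8, 9]

Final merged array: [1, 1, 2, 6, 8, 9]
Total comparisons: 3

The merged array is [1, 1, 2, 6, 8, 9], requiring 3 comparisons. The merge step runs in O(n) time where n is the total number of elements.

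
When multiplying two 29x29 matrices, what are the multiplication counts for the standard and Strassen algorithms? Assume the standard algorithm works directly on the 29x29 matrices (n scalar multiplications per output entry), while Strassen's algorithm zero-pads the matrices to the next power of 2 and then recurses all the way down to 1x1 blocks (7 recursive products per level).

Matrix multiplication for 29x29 matrices:

Strassen's algorithm requires power-of-2 dimensions. Pad 29x29 to 32x32 (next power of 2).

Standard algorithm: 29^3 = 24389 multiplications
Strassen's algorithm: 7^(log2(32)) = 7^5 = 16807 multiplications
Savings: 24389 - 16807 = 7582 multiplications

Standard: 24389 multiplications (29^3). Strassen: 16807 multiplications (7^5, after padding to 32x32). Strassen reduces 8 recursive multiplications to 7 at each level.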